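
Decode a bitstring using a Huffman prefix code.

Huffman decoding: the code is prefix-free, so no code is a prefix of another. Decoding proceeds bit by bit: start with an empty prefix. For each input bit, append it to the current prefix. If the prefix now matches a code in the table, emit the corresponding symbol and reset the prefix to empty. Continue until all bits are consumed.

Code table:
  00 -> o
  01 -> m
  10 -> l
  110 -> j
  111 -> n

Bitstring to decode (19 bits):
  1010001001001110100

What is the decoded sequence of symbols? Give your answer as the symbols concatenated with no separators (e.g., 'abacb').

Answer: llolmonmo

Derivation:
Bit 0: prefix='1' (no match yet)
Bit 1: prefix='10' -> emit 'l', reset
Bit 2: prefix='1' (no match yet)
Bit 3: prefix='10' -> emit 'l', reset
Bit 4: prefix='0' (no match yet)
Bit 5: prefix='00' -> emit 'o', reset
Bit 6: prefix='1' (no match yet)
Bit 7: prefix='10' -> emit 'l', reset
Bit 8: prefix='0' (no match yet)
Bit 9: prefix='01' -> emit 'm', reset
Bit 10: prefix='0' (no match yet)
Bit 11: prefix='00' -> emit 'o', reset
Bit 12: prefix='1' (no match yet)
Bit 13: prefix='11' (no match yet)
Bit 14: prefix='111' -> emit 'n', reset
Bit 15: prefix='0' (no match yet)
Bit 16: prefix='01' -> emit 'm', reset
Bit 17: prefix='0' (no match yet)
Bit 18: prefix='00' -> emit 'o', reset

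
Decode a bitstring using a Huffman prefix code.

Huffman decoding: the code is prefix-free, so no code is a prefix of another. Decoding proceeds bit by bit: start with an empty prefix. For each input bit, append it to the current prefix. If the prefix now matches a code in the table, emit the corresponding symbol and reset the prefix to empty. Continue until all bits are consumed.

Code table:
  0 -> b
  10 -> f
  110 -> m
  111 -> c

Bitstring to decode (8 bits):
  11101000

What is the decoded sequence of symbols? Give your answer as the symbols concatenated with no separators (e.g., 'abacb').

Bit 0: prefix='1' (no match yet)
Bit 1: prefix='11' (no match yet)
Bit 2: prefix='111' -> emit 'c', reset
Bit 3: prefix='0' -> emit 'b', reset
Bit 4: prefix='1' (no match yet)
Bit 5: prefix='10' -> emit 'f', reset
Bit 6: prefix='0' -> emit 'b', reset
Bit 7: prefix='0' -> emit 'b', reset

Answer: cbfbb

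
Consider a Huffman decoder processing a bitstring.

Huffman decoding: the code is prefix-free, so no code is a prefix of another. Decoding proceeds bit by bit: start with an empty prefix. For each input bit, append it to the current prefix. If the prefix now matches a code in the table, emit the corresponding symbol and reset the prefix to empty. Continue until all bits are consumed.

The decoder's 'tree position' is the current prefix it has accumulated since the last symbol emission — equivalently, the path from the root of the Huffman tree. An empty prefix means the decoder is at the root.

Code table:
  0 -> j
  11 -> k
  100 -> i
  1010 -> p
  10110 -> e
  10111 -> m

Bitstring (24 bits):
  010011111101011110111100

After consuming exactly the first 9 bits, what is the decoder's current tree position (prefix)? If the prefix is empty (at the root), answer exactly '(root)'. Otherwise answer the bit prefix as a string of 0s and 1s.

Answer: 1

Derivation:
Bit 0: prefix='0' -> emit 'j', reset
Bit 1: prefix='1' (no match yet)
Bit 2: prefix='10' (no match yet)
Bit 3: prefix='100' -> emit 'i', reset
Bit 4: prefix='1' (no match yet)
Bit 5: prefix='11' -> emit 'k', reset
Bit 6: prefix='1' (no match yet)
Bit 7: prefix='11' -> emit 'k', reset
Bit 8: prefix='1' (no match yet)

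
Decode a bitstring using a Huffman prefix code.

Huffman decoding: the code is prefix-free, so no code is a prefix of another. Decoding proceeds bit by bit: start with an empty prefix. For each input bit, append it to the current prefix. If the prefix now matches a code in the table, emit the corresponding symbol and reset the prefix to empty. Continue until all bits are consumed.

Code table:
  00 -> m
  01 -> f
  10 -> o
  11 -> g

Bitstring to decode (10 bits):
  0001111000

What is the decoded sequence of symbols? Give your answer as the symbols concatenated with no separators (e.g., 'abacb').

Bit 0: prefix='0' (no match yet)
Bit 1: prefix='00' -> emit 'm', reset
Bit 2: prefix='0' (no match yet)
Bit 3: prefix='01' -> emit 'f', reset
Bit 4: prefix='1' (no match yet)
Bit 5: prefix='11' -> emit 'g', reset
Bit 6: prefix='1' (no match yet)
Bit 7: prefix='10' -> emit 'o', reset
Bit 8: prefix='0' (no match yet)
Bit 9: prefix='00' -> emit 'm', reset

Answer: mfgom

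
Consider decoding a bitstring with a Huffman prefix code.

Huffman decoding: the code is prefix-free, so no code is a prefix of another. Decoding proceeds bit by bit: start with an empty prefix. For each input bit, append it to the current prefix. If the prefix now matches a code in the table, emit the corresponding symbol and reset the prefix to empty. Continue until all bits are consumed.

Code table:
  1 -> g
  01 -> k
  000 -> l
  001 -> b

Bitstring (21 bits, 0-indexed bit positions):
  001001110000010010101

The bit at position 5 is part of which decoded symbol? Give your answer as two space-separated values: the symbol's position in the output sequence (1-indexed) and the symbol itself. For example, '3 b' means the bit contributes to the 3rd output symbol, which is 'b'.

Answer: 2 b

Derivation:
Bit 0: prefix='0' (no match yet)
Bit 1: prefix='00' (no match yet)
Bit 2: prefix='001' -> emit 'b', reset
Bit 3: prefix='0' (no match yet)
Bit 4: prefix='00' (no match yet)
Bit 5: prefix='001' -> emit 'b', reset
Bit 6: prefix='1' -> emit 'g', reset
Bit 7: prefix='1' -> emit 'g', reset
Bit 8: prefix='0' (no match yet)
Bit 9: prefix='00' (no match yet)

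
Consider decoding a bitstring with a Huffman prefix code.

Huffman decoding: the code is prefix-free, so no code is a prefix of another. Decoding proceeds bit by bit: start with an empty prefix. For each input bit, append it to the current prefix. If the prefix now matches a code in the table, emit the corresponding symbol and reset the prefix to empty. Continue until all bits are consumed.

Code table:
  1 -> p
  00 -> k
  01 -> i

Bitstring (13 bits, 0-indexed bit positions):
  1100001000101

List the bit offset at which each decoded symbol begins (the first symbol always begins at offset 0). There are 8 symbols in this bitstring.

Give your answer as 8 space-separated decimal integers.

Bit 0: prefix='1' -> emit 'p', reset
Bit 1: prefix='1' -> emit 'p', reset
Bit 2: prefix='0' (no match yet)
Bit 3: prefix='00' -> emit 'k', reset
Bit 4: prefix='0' (no match yet)
Bit 5: prefix='00' -> emit 'k', reset
Bit 6: prefix='1' -> emit 'p', reset
Bit 7: prefix='0' (no match yet)
Bit 8: prefix='00' -> emit 'k', reset
Bit 9: prefix='0' (no match yet)
Bit 10: prefix='01' -> emit 'i', reset
Bit 11: prefix='0' (no match yet)
Bit 12: prefix='01' -> emit 'i', reset

Answer: 0 1 2 4 6 7 9 11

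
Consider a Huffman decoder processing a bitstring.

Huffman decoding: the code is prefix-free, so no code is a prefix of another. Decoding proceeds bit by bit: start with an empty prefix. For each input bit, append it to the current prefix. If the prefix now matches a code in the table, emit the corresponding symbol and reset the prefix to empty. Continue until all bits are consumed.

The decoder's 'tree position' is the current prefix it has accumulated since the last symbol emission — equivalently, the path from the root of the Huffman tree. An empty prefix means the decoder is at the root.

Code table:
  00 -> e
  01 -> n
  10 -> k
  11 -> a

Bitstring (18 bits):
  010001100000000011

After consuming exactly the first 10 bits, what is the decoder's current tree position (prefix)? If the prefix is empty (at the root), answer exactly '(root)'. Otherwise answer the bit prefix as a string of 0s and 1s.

Answer: (root)

Derivation:
Bit 0: prefix='0' (no match yet)
Bit 1: prefix='01' -> emit 'n', reset
Bit 2: prefix='0' (no match yet)
Bit 3: prefix='00' -> emit 'e', reset
Bit 4: prefix='0' (no match yet)
Bit 5: prefix='01' -> emit 'n', reset
Bit 6: prefix='1' (no match yet)
Bit 7: prefix='10' -> emit 'k', reset
Bit 8: prefix='0' (no match yet)
Bit 9: prefix='00' -> emit 'e', reset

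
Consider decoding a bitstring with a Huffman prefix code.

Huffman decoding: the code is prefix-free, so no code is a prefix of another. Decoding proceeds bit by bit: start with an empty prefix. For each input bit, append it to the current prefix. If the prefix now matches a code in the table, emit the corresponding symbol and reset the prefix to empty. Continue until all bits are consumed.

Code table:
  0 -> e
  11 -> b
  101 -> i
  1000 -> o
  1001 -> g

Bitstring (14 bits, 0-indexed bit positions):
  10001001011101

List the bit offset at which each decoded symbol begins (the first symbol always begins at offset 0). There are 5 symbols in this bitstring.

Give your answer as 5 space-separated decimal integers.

Answer: 0 4 8 9 11

Derivation:
Bit 0: prefix='1' (no match yet)
Bit 1: prefix='10' (no match yet)
Bit 2: prefix='100' (no match yet)
Bit 3: prefix='1000' -> emit 'o', reset
Bit 4: prefix='1' (no match yet)
Bit 5: prefix='10' (no match yet)
Bit 6: prefix='100' (no match yet)
Bit 7: prefix='1001' -> emit 'g', reset
Bit 8: prefix='0' -> emit 'e', reset
Bit 9: prefix='1' (no match yet)
Bit 10: prefix='11' -> emit 'b', reset
Bit 11: prefix='1' (no match yet)
Bit 12: prefix='10' (no match yet)
Bit 13: prefix='101' -> emit 'i', reset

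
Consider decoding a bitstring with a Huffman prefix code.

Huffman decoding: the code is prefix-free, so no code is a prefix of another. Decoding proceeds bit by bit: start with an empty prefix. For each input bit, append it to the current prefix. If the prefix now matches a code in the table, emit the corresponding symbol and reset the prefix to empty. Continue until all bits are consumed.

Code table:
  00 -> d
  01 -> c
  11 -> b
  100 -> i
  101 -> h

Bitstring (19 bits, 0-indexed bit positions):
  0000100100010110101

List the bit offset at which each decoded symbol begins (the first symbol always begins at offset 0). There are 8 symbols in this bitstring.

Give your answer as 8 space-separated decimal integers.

Answer: 0 2 4 7 10 12 14 17

Derivation:
Bit 0: prefix='0' (no match yet)
Bit 1: prefix='00' -> emit 'd', reset
Bit 2: prefix='0' (no match yet)
Bit 3: prefix='00' -> emit 'd', reset
Bit 4: prefix='1' (no match yet)
Bit 5: prefix='10' (no match yet)
Bit 6: prefix='100' -> emit 'i', reset
Bit 7: prefix='1' (no match yet)
Bit 8: prefix='10' (no match yet)
Bit 9: prefix='100' -> emit 'i', reset
Bit 10: prefix='0' (no match yet)
Bit 11: prefix='01' -> emit 'c', reset
Bit 12: prefix='0' (no match yet)
Bit 13: prefix='01' -> emit 'c', reset
Bit 14: prefix='1' (no match yet)
Bit 15: prefix='10' (no match yet)
Bit 16: prefix='101' -> emit 'h', reset
Bit 17: prefix='0' (no match yet)
Bit 18: prefix='01' -> emit 'c', reset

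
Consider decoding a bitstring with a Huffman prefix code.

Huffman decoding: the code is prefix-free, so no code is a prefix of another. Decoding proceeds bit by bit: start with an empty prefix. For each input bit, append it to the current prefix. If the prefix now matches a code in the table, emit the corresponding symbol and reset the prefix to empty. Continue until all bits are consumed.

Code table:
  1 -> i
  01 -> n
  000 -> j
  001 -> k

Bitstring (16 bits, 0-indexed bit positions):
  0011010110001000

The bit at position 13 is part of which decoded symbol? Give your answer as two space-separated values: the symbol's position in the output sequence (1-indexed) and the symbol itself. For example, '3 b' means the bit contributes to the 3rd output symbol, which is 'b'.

Bit 0: prefix='0' (no match yet)
Bit 1: prefix='00' (no match yet)
Bit 2: prefix='001' -> emit 'k', reset
Bit 3: prefix='1' -> emit 'i', reset
Bit 4: prefix='0' (no match yet)
Bit 5: prefix='01' -> emit 'n', reset
Bit 6: prefix='0' (no match yet)
Bit 7: prefix='01' -> emit 'n', reset
Bit 8: prefix='1' -> emit 'i', reset
Bit 9: prefix='0' (no match yet)
Bit 10: prefix='00' (no match yet)
Bit 11: prefix='000' -> emit 'j', reset
Bit 12: prefix='1' -> emit 'i', reset
Bit 13: prefix='0' (no match yet)
Bit 14: prefix='00' (no match yet)
Bit 15: prefix='000' -> emit 'j', reset

Answer: 8 j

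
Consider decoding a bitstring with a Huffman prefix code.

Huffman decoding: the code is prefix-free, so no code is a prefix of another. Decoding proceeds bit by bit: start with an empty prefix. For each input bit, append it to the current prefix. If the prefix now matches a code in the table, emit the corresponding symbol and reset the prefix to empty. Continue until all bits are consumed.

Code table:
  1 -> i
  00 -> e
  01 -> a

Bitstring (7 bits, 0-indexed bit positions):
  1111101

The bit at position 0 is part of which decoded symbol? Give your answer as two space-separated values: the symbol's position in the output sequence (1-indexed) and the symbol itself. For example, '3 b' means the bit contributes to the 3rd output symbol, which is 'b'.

Answer: 1 i

Derivation:
Bit 0: prefix='1' -> emit 'i', reset
Bit 1: prefix='1' -> emit 'i', reset
Bit 2: prefix='1' -> emit 'i', reset
Bit 3: prefix='1' -> emit 'i', reset
Bit 4: prefix='1' -> emit 'i', reset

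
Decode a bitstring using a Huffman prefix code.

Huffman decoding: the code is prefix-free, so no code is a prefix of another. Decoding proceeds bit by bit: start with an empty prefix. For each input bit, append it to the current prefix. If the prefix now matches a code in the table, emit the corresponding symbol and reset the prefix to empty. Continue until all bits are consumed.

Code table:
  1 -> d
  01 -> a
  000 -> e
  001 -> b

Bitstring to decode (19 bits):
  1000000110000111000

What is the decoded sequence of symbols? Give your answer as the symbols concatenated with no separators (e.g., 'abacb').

Answer: deeddeadde

Derivation:
Bit 0: prefix='1' -> emit 'd', reset
Bit 1: prefix='0' (no match yet)
Bit 2: prefix='00' (no match yet)
Bit 3: prefix='000' -> emit 'e', reset
Bit 4: prefix='0' (no match yet)
Bit 5: prefix='00' (no match yet)
Bit 6: prefix='000' -> emit 'e', reset
Bit 7: prefix='1' -> emit 'd', reset
Bit 8: prefix='1' -> emit 'd', reset
Bit 9: prefix='0' (no match yet)
Bit 10: prefix='00' (no match yet)
Bit 11: prefix='000' -> emit 'e', reset
Bit 12: prefix='0' (no match yet)
Bit 13: prefix='01' -> emit 'a', reset
Bit 14: prefix='1' -> emit 'd', reset
Bit 15: prefix='1' -> emit 'd', reset
Bit 16: prefix='0' (no match yet)
Bit 17: prefix='00' (no match yet)
Bit 18: prefix='000' -> emit 'e', reset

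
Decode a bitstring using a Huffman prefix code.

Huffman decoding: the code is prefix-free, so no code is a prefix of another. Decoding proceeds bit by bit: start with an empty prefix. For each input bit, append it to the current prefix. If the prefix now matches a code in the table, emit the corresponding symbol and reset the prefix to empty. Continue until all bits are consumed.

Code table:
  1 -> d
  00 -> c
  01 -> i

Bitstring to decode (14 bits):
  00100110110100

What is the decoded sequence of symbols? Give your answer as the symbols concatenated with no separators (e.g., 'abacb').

Answer: cdcddidic

Derivation:
Bit 0: prefix='0' (no match yet)
Bit 1: prefix='00' -> emit 'c', reset
Bit 2: prefix='1' -> emit 'd', reset
Bit 3: prefix='0' (no match yet)
Bit 4: prefix='00' -> emit 'c', reset
Bit 5: prefix='1' -> emit 'd', reset
Bit 6: prefix='1' -> emit 'd', reset
Bit 7: prefix='0' (no match yet)
Bit 8: prefix='01' -> emit 'i', reset
Bit 9: prefix='1' -> emit 'd', reset
Bit 10: prefix='0' (no match yet)
Bit 11: prefix='01' -> emit 'i', reset
Bit 12: prefix='0' (no match yet)
Bit 13: prefix='00' -> emit 'c', reset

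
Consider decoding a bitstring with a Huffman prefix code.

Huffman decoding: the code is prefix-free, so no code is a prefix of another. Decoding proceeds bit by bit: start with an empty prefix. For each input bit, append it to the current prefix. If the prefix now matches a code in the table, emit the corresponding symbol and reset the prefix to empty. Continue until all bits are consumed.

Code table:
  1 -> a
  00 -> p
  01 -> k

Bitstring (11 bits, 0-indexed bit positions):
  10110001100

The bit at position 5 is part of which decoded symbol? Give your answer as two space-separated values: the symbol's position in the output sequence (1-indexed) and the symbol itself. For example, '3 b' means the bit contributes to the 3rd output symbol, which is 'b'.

Answer: 4 p

Derivation:
Bit 0: prefix='1' -> emit 'a', reset
Bit 1: prefix='0' (no match yet)
Bit 2: prefix='01' -> emit 'k', reset
Bit 3: prefix='1' -> emit 'a', reset
Bit 4: prefix='0' (no match yet)
Bit 5: prefix='00' -> emit 'p', reset
Bit 6: prefix='0' (no match yet)
Bit 7: prefix='01' -> emit 'k', reset
Bit 8: prefix='1' -> emit 'a', reset
Bit 9: prefix='0' (no match yet)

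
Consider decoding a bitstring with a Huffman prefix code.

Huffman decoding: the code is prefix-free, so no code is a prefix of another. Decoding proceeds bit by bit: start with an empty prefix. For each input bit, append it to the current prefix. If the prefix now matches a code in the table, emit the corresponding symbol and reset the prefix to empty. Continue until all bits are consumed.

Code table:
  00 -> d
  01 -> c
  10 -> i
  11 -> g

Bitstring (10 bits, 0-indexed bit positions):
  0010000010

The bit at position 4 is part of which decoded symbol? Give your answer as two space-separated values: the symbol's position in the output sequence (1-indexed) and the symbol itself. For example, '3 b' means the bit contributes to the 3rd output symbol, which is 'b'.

Answer: 3 d

Derivation:
Bit 0: prefix='0' (no match yet)
Bit 1: prefix='00' -> emit 'd', reset
Bit 2: prefix='1' (no match yet)
Bit 3: prefix='10' -> emit 'i', reset
Bit 4: prefix='0' (no match yet)
Bit 5: prefix='00' -> emit 'd', reset
Bit 6: prefix='0' (no match yet)
Bit 7: prefix='00' -> emit 'd', reset
Bit 8: prefix='1' (no match yet)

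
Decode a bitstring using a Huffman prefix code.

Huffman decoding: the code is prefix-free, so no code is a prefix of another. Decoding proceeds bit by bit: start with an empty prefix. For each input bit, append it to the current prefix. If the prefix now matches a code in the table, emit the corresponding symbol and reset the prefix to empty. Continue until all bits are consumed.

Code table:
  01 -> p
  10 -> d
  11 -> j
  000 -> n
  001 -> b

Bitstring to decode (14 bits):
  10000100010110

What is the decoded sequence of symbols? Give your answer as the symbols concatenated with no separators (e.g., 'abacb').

Bit 0: prefix='1' (no match yet)
Bit 1: prefix='10' -> emit 'd', reset
Bit 2: prefix='0' (no match yet)
Bit 3: prefix='00' (no match yet)
Bit 4: prefix='000' -> emit 'n', reset
Bit 5: prefix='1' (no match yet)
Bit 6: prefix='10' -> emit 'd', reset
Bit 7: prefix='0' (no match yet)
Bit 8: prefix='00' (no match yet)
Bit 9: prefix='001' -> emit 'b', reset
Bit 10: prefix='0' (no match yet)
Bit 11: prefix='01' -> emit 'p', reset
Bit 12: prefix='1' (no match yet)
Bit 13: prefix='10' -> emit 'd', reset

Answer: dndbpd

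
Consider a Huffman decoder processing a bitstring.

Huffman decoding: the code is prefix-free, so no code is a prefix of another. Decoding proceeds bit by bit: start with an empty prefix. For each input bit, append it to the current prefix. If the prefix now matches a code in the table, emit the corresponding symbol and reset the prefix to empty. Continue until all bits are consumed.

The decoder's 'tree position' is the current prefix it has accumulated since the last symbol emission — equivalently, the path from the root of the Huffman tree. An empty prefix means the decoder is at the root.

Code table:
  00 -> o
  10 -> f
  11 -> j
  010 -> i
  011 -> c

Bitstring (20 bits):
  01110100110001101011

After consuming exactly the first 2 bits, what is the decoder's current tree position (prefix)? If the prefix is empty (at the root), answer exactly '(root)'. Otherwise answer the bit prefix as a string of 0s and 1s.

Bit 0: prefix='0' (no match yet)
Bit 1: prefix='01' (no match yet)

Answer: 01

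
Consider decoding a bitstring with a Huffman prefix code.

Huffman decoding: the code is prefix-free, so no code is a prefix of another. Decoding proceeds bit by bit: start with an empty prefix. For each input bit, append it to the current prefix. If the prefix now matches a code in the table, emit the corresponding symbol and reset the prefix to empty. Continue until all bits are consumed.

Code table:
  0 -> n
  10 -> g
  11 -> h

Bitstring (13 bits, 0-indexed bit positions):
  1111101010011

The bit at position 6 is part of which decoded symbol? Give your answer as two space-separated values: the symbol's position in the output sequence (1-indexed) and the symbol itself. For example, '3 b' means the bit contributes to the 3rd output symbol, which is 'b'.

Answer: 4 g

Derivation:
Bit 0: prefix='1' (no match yet)
Bit 1: prefix='11' -> emit 'h', reset
Bit 2: prefix='1' (no match yet)
Bit 3: prefix='11' -> emit 'h', reset
Bit 4: prefix='1' (no match yet)
Bit 5: prefix='10' -> emit 'g', reset
Bit 6: prefix='1' (no match yet)
Bit 7: prefix='10' -> emit 'g', reset
Bit 8: prefix='1' (no match yet)
Bit 9: prefix='10' -> emit 'g', reset
Bit 10: prefix='0' -> emit 'n', reset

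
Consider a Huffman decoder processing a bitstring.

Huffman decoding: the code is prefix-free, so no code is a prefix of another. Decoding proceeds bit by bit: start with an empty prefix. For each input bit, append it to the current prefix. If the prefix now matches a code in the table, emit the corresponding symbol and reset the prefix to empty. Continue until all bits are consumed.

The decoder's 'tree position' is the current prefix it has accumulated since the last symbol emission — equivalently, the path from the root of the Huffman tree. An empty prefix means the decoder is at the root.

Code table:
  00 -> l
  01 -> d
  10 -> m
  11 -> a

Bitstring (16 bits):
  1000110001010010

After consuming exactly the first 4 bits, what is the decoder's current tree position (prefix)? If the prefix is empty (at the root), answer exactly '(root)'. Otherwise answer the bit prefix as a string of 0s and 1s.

Answer: (root)

Derivation:
Bit 0: prefix='1' (no match yet)
Bit 1: prefix='10' -> emit 'm', reset
Bit 2: prefix='0' (no match yet)
Bit 3: prefix='00' -> emit 'l', reset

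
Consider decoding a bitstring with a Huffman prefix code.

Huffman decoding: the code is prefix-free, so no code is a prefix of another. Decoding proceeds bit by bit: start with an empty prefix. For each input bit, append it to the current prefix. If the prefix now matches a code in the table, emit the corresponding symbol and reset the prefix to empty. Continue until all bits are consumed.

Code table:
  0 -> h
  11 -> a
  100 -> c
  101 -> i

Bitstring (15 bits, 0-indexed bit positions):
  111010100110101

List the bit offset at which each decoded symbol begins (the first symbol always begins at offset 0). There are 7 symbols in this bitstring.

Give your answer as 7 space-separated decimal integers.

Answer: 0 2 5 6 9 11 12

Derivation:
Bit 0: prefix='1' (no match yet)
Bit 1: prefix='11' -> emit 'a', reset
Bit 2: prefix='1' (no match yet)
Bit 3: prefix='10' (no match yet)
Bit 4: prefix='101' -> emit 'i', reset
Bit 5: prefix='0' -> emit 'h', reset
Bit 6: prefix='1' (no match yet)
Bit 7: prefix='10' (no match yet)
Bit 8: prefix='100' -> emit 'c', reset
Bit 9: prefix='1' (no match yet)
Bit 10: prefix='11' -> emit 'a', reset
Bit 11: prefix='0' -> emit 'h', reset
Bit 12: prefix='1' (no match yet)
Bit 13: prefix='10' (no match yet)
Bit 14: prefix='101' -> emit 'i', reset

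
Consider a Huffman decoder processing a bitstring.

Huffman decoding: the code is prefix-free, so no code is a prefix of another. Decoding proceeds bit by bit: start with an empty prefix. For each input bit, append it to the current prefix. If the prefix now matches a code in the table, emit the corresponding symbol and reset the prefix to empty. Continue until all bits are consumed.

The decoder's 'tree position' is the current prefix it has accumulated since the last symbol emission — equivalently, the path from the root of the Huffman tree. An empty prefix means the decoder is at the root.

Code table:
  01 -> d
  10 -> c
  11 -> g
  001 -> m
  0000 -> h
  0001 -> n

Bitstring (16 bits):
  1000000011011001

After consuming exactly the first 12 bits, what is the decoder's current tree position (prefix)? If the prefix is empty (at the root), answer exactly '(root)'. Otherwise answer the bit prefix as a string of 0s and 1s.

Bit 0: prefix='1' (no match yet)
Bit 1: prefix='10' -> emit 'c', reset
Bit 2: prefix='0' (no match yet)
Bit 3: prefix='00' (no match yet)
Bit 4: prefix='000' (no match yet)
Bit 5: prefix='0000' -> emit 'h', reset
Bit 6: prefix='0' (no match yet)
Bit 7: prefix='00' (no match yet)
Bit 8: prefix='001' -> emit 'm', reset
Bit 9: prefix='1' (no match yet)
Bit 10: prefix='10' -> emit 'c', reset
Bit 11: prefix='1' (no match yet)

Answer: 1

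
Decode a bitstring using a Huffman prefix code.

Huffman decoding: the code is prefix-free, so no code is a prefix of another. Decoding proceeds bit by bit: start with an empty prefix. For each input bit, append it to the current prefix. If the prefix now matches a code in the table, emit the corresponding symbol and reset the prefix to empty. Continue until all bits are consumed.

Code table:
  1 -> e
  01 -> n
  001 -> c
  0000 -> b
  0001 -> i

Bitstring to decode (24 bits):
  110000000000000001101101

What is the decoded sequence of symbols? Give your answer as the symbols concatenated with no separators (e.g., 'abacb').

Bit 0: prefix='1' -> emit 'e', reset
Bit 1: prefix='1' -> emit 'e', reset
Bit 2: prefix='0' (no match yet)
Bit 3: prefix='00' (no match yet)
Bit 4: prefix='000' (no match yet)
Bit 5: prefix='0000' -> emit 'b', reset
Bit 6: prefix='0' (no match yet)
Bit 7: prefix='00' (no match yet)
Bit 8: prefix='000' (no match yet)
Bit 9: prefix='0000' -> emit 'b', reset
Bit 10: prefix='0' (no match yet)
Bit 11: prefix='00' (no match yet)
Bit 12: prefix='000' (no match yet)
Bit 13: prefix='0000' -> emit 'b', reset
Bit 14: prefix='0' (no match yet)
Bit 15: prefix='00' (no match yet)
Bit 16: prefix='000' (no match yet)
Bit 17: prefix='0001' -> emit 'i', reset
Bit 18: prefix='1' -> emit 'e', reset
Bit 19: prefix='0' (no match yet)
Bit 20: prefix='01' -> emit 'n', reset
Bit 21: prefix='1' -> emit 'e', reset
Bit 22: prefix='0' (no match yet)
Bit 23: prefix='01' -> emit 'n', reset

Answer: eebbbienen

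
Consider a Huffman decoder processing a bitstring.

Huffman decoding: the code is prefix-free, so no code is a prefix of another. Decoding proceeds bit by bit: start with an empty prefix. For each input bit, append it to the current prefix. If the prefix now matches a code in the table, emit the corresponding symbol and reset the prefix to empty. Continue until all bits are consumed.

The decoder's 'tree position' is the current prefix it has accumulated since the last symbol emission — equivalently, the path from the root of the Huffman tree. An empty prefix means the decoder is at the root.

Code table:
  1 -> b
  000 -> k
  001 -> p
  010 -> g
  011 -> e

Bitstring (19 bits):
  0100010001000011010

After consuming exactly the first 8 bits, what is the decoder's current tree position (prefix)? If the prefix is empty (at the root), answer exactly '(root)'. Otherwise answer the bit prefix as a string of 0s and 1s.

Bit 0: prefix='0' (no match yet)
Bit 1: prefix='01' (no match yet)
Bit 2: prefix='010' -> emit 'g', reset
Bit 3: prefix='0' (no match yet)
Bit 4: prefix='00' (no match yet)
Bit 5: prefix='001' -> emit 'p', reset
Bit 6: prefix='0' (no match yet)
Bit 7: prefix='00' (no match yet)

Answer: 00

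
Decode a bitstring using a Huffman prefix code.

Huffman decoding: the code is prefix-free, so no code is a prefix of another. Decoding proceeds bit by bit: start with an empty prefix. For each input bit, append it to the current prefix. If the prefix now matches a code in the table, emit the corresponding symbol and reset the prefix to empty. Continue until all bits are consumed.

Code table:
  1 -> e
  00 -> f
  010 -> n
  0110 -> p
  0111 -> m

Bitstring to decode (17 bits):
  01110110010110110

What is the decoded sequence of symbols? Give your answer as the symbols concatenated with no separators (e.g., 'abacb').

Answer: mpneep

Derivation:
Bit 0: prefix='0' (no match yet)
Bit 1: prefix='01' (no match yet)
Bit 2: prefix='011' (no match yet)
Bit 3: prefix='0111' -> emit 'm', reset
Bit 4: prefix='0' (no match yet)
Bit 5: prefix='01' (no match yet)
Bit 6: prefix='011' (no match yet)
Bit 7: prefix='0110' -> emit 'p', reset
Bit 8: prefix='0' (no match yet)
Bit 9: prefix='01' (no match yet)
Bit 10: prefix='010' -> emit 'n', reset
Bit 11: prefix='1' -> emit 'e', reset
Bit 12: prefix='1' -> emit 'e', reset
Bit 13: prefix='0' (no match yet)
Bit 14: prefix='01' (no match yet)
Bit 15: prefix='011' (no match yet)
Bit 16: prefix='0110' -> emit 'p', reset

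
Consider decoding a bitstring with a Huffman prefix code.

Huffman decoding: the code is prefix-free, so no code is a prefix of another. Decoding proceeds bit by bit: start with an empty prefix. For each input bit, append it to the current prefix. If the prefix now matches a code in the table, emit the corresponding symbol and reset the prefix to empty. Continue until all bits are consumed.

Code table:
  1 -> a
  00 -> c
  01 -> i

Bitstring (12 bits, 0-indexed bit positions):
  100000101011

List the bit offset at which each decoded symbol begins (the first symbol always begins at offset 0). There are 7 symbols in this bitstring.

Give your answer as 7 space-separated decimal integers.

Answer: 0 1 3 5 7 9 11

Derivation:
Bit 0: prefix='1' -> emit 'a', reset
Bit 1: prefix='0' (no match yet)
Bit 2: prefix='00' -> emit 'c', reset
Bit 3: prefix='0' (no match yet)
Bit 4: prefix='00' -> emit 'c', reset
Bit 5: prefix='0' (no match yet)
Bit 6: prefix='01' -> emit 'i', reset
Bit 7: prefix='0' (no match yet)
Bit 8: prefix='01' -> emit 'i', reset
Bit 9: prefix='0' (no match yet)
Bit 10: prefix='01' -> emit 'i', reset
Bit 11: prefix='1' -> emit 'a', reset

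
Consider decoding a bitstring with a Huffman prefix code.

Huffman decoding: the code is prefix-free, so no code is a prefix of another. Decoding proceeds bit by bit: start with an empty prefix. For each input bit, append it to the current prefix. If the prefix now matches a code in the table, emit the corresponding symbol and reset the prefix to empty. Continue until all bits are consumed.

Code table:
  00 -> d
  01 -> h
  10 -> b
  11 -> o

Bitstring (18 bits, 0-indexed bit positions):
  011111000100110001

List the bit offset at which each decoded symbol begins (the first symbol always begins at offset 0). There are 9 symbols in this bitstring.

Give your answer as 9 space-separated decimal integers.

Answer: 0 2 4 6 8 10 12 14 16

Derivation:
Bit 0: prefix='0' (no match yet)
Bit 1: prefix='01' -> emit 'h', reset
Bit 2: prefix='1' (no match yet)
Bit 3: prefix='11' -> emit 'o', reset
Bit 4: prefix='1' (no match yet)
Bit 5: prefix='11' -> emit 'o', reset
Bit 6: prefix='0' (no match yet)
Bit 7: prefix='00' -> emit 'd', reset
Bit 8: prefix='0' (no match yet)
Bit 9: prefix='01' -> emit 'h', reset
Bit 10: prefix='0' (no match yet)
Bit 11: prefix='00' -> emit 'd', reset
Bit 12: prefix='1' (no match yet)
Bit 13: prefix='11' -> emit 'o', reset
Bit 14: prefix='0' (no match yet)
Bit 15: prefix='00' -> emit 'd', reset
Bit 16: prefix='0' (no match yet)
Bit 17: prefix='01' -> emit 'h', reset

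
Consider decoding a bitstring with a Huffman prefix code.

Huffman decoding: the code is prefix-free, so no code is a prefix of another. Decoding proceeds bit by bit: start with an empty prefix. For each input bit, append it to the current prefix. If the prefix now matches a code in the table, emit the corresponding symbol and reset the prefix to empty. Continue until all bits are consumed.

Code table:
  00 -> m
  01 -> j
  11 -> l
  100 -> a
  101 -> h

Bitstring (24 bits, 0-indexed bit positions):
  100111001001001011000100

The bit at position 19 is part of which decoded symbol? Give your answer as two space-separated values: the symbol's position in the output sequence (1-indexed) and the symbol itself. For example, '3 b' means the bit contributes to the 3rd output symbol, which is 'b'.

Answer: 7 a

Derivation:
Bit 0: prefix='1' (no match yet)
Bit 1: prefix='10' (no match yet)
Bit 2: prefix='100' -> emit 'a', reset
Bit 3: prefix='1' (no match yet)
Bit 4: prefix='11' -> emit 'l', reset
Bit 5: prefix='1' (no match yet)
Bit 6: prefix='10' (no match yet)
Bit 7: prefix='100' -> emit 'a', reset
Bit 8: prefix='1' (no match yet)
Bit 9: prefix='10' (no match yet)
Bit 10: prefix='100' -> emit 'a', reset
Bit 11: prefix='1' (no match yet)
Bit 12: prefix='10' (no match yet)
Bit 13: prefix='100' -> emit 'a', reset
Bit 14: prefix='1' (no match yet)
Bit 15: prefix='10' (no match yet)
Bit 16: prefix='101' -> emit 'h', reset
Bit 17: prefix='1' (no match yet)
Bit 18: prefix='10' (no match yet)
Bit 19: prefix='100' -> emit 'a', reset
Bit 20: prefix='0' (no match yet)
Bit 21: prefix='01' -> emit 'j', reset
Bit 22: prefix='0' (no match yet)
Bit 23: prefix='00' -> emit 'm', reset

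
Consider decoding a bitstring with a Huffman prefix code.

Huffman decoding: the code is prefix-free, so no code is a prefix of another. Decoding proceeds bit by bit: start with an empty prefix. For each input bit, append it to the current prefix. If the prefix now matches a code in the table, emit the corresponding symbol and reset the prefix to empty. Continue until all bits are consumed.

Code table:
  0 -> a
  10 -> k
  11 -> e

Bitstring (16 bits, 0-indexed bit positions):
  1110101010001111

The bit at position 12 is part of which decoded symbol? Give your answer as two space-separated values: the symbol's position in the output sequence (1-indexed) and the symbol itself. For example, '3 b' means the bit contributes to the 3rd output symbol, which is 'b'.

Bit 0: prefix='1' (no match yet)
Bit 1: prefix='11' -> emit 'e', reset
Bit 2: prefix='1' (no match yet)
Bit 3: prefix='10' -> emit 'k', reset
Bit 4: prefix='1' (no match yet)
Bit 5: prefix='10' -> emit 'k', reset
Bit 6: prefix='1' (no match yet)
Bit 7: prefix='10' -> emit 'k', reset
Bit 8: prefix='1' (no match yet)
Bit 9: prefix='10' -> emit 'k', reset
Bit 10: prefix='0' -> emit 'a', reset
Bit 11: prefix='0' -> emit 'a', reset
Bit 12: prefix='1' (no match yet)
Bit 13: prefix='11' -> emit 'e', reset
Bit 14: prefix='1' (no match yet)
Bit 15: prefix='11' -> emit 'e', reset

Answer: 8 e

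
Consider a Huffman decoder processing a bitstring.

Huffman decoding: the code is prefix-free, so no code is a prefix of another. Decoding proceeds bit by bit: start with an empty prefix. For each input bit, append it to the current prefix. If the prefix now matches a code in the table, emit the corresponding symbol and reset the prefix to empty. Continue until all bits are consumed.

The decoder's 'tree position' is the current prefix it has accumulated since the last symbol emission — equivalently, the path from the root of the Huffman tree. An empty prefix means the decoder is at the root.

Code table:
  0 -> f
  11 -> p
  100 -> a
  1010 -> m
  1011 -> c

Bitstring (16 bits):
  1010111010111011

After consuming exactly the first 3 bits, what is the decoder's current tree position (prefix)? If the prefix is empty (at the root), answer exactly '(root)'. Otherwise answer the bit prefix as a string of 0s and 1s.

Answer: 101

Derivation:
Bit 0: prefix='1' (no match yet)
Bit 1: prefix='10' (no match yet)
Bit 2: prefix='101' (no match yet)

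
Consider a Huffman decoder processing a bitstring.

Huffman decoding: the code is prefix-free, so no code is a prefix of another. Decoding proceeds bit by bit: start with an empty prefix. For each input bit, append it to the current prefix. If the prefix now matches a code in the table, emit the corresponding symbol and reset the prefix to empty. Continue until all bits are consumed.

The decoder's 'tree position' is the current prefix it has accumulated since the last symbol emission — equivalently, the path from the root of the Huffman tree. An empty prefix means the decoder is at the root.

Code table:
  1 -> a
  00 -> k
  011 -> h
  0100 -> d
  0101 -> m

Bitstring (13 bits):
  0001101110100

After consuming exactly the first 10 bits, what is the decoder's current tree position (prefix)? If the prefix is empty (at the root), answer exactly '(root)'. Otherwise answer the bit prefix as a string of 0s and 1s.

Answer: 0

Derivation:
Bit 0: prefix='0' (no match yet)
Bit 1: prefix='00' -> emit 'k', reset
Bit 2: prefix='0' (no match yet)
Bit 3: prefix='01' (no match yet)
Bit 4: prefix='011' -> emit 'h', reset
Bit 5: prefix='0' (no match yet)
Bit 6: prefix='01' (no match yet)
Bit 7: prefix='011' -> emit 'h', reset
Bit 8: prefix='1' -> emit 'a', reset
Bit 9: prefix='0' (no match yet)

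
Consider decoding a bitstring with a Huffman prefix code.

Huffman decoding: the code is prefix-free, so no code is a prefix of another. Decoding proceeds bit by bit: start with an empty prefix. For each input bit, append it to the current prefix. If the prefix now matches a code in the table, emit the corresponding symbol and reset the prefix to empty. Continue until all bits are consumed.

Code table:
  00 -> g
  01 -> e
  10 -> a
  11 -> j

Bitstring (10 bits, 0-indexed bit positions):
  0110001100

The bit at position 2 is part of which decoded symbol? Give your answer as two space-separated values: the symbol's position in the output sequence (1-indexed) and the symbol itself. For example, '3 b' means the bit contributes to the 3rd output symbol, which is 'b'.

Bit 0: prefix='0' (no match yet)
Bit 1: prefix='01' -> emit 'e', reset
Bit 2: prefix='1' (no match yet)
Bit 3: prefix='10' -> emit 'a', reset
Bit 4: prefix='0' (no match yet)
Bit 5: prefix='00' -> emit 'g', reset
Bit 6: prefix='1' (no match yet)

Answer: 2 a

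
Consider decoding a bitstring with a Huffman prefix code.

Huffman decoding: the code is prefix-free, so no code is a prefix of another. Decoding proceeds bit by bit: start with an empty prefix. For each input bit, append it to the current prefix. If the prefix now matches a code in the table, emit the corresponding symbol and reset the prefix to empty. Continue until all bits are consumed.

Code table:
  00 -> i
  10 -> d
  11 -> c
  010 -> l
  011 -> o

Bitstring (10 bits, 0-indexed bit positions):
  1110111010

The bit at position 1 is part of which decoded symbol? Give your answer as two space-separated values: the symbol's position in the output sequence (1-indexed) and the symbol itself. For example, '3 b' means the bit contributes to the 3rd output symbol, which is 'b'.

Answer: 1 c

Derivation:
Bit 0: prefix='1' (no match yet)
Bit 1: prefix='11' -> emit 'c', reset
Bit 2: prefix='1' (no match yet)
Bit 3: prefix='10' -> emit 'd', reset
Bit 4: prefix='1' (no match yet)
Bit 5: prefix='11' -> emit 'c', reset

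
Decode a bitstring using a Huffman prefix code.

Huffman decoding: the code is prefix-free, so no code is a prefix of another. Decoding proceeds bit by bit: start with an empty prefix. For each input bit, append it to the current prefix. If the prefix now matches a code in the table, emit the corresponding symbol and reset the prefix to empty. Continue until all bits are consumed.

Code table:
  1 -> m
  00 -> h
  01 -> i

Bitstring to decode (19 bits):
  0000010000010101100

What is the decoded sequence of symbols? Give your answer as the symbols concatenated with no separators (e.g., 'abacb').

Bit 0: prefix='0' (no match yet)
Bit 1: prefix='00' -> emit 'h', reset
Bit 2: prefix='0' (no match yet)
Bit 3: prefix='00' -> emit 'h', reset
Bit 4: prefix='0' (no match yet)
Bit 5: prefix='01' -> emit 'i', reset
Bit 6: prefix='0' (no match yet)
Bit 7: prefix='00' -> emit 'h', reset
Bit 8: prefix='0' (no match yet)
Bit 9: prefix='00' -> emit 'h', reset
Bit 10: prefix='0' (no match yet)
Bit 11: prefix='01' -> emit 'i', reset
Bit 12: prefix='0' (no match yet)
Bit 13: prefix='01' -> emit 'i', reset
Bit 14: prefix='0' (no match yet)
Bit 15: prefix='01' -> emit 'i', reset
Bit 16: prefix='1' -> emit 'm', reset
Bit 17: prefix='0' (no match yet)
Bit 18: prefix='00' -> emit 'h', reset

Answer: hhihhiiimh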